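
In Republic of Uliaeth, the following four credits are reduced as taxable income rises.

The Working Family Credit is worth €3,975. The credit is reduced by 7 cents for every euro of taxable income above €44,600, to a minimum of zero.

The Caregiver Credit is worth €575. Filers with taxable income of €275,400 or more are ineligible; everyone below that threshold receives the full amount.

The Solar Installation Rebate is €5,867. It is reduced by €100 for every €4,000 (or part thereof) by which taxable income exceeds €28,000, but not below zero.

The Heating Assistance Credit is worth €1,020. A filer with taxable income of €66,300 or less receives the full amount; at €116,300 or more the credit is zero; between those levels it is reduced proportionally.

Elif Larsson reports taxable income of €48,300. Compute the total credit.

Working Family Credit: 7% of the €3,700 excess over €44,600 is €259; credit = €3,975 − €259 = €3,716.
Caregiver Credit: €48,300 is below the €275,400 cutoff, so the full €575 applies.
Solar Installation Rebate: income exceeds €28,000 by €20,300, which is 6 full-or-partial €4,000 increments; reduction = 6 × €100 = €600, leaving €5,267.
Heating Assistance Credit: €48,300 is at or below the €66,300 threshold, so the full €1,020 applies.
Total: €3,716 + €575 + €5,267 + €1,020 = €10,578.

€10,578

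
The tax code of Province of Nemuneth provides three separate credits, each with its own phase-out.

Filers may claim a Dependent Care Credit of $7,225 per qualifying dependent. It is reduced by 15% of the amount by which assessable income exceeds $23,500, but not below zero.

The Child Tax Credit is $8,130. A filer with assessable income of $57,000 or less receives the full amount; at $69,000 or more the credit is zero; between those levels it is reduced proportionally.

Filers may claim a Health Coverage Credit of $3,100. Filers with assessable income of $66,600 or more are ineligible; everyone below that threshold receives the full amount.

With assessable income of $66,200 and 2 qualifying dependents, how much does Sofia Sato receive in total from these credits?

$13,042

Dependent Care Credit: base = 2 × $7,225 = $14,450. 15% of the $42,700 excess over $23,500 is $6,405; credit = $14,450 − $6,405 = $8,045.
Child Tax Credit: $66,200 is $9,200 into a $12,000 phase-out range, leaving 2,800/12,000 of the credit: $8,130 × 2,800/12,000 = $1,897.
Health Coverage Credit: $66,200 is below the $66,600 cutoff, so the full $3,100 applies.
Total: $8,045 + $1,897 + $3,100 = $13,042.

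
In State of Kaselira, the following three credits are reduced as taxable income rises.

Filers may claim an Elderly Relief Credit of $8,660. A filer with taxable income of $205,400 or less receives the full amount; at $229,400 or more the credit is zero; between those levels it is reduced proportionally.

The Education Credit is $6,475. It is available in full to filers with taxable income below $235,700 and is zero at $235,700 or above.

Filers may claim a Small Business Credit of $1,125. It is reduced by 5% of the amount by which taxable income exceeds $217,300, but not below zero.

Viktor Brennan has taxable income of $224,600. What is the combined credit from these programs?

$8,967

Elderly Relief Credit: $224,600 is $19,200 into a $24,000 phase-out range, leaving 4,800/24,000 of the credit: $8,660 × 4,800/24,000 = $1,732.
Education Credit: $224,600 is below the $235,700 cutoff, so the full $6,475 applies.
Small Business Credit: 5% of the $7,300 excess over $217,300 is $365; credit = $1,125 − $365 = $760.
Total: $1,732 + $6,475 + $760 = $8,967.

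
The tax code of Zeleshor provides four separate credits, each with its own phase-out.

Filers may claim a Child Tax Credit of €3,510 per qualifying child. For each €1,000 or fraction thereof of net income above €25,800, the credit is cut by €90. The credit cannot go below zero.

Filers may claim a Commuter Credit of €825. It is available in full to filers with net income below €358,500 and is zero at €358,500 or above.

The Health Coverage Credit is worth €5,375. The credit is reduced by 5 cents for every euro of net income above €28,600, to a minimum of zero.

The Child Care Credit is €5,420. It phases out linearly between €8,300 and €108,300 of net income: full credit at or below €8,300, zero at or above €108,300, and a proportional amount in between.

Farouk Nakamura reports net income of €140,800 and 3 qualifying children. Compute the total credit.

Child Tax Credit: base = 3 × €3,510 = €10,530. income exceeds €25,800 by €115,000, which is 115 full-or-partial €1,000 increments; reduction = 115 × €90 = €10,350, leaving €180.
Commuter Credit: €140,800 is below the €358,500 cutoff, so the full €825 applies.
Health Coverage Credit: 5% of the €112,200 excess over €28,600 is €5,610 ≥ base, so the credit is €0.
Child Care Credit: €140,800 is at or above €108,300, so the credit is €0.
Total: €180 + €825 + €0 + €0 = €1,005.

€1,005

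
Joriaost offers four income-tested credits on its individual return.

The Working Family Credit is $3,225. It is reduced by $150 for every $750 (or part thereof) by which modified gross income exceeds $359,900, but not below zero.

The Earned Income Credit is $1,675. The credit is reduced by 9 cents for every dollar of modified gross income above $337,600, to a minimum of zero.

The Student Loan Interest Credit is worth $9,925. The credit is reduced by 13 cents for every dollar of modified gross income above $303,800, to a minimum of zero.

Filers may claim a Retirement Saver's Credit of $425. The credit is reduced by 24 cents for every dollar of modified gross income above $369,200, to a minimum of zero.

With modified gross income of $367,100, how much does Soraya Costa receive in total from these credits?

Working Family Credit: income exceeds $359,900 by $7,200, which is 10 full-or-partial $750 increments; reduction = 10 × $150 = $1,500, leaving $1,725.
Earned Income Credit: 9% of the $29,500 excess over $337,600 is $2,655 ≥ base, so the credit is $0.
Student Loan Interest Credit: 13% of the $63,300 excess over $303,800 is $8,229; credit = $9,925 − $8,229 = $1,696.
Retirement Saver's Credit: $367,100 is at or below the $369,200 threshold, so the full $425 applies.
Total: $1,725 + $0 + $1,696 + $425 = $3,846.

$3,846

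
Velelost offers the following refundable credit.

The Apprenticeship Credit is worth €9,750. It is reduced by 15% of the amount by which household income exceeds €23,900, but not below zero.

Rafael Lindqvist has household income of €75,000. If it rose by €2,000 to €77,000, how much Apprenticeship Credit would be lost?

€300

At €75,000 — 15% of the €51,100 excess over €23,900 is €7,665; credit = €9,750 − €7,665 = €2,085.
At €77,000 — 15% of the €53,100 excess over €23,900 is €7,965; credit = €9,750 − €7,965 = €1,785.
Lost: €2,085 − €1,785 = €300.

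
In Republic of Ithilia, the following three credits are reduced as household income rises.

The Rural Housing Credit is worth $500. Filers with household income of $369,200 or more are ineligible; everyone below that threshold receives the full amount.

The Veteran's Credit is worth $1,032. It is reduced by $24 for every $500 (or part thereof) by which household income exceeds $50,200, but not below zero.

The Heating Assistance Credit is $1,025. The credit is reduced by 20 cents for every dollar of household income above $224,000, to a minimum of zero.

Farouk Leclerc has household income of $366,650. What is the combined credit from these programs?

Rural Housing Credit: $366,650 is below the $369,200 cutoff, so the full $500 applies.
Veteran's Credit: income exceeds $50,200 by $316,450 → 633 increments × $24 = $15,192 ≥ base, so the credit is $0.
Heating Assistance Credit: 20% of the $142,650 excess over $224,000 is $28,530 ≥ base, so the credit is $0.
Total: $500 + $0 + $0 = $500.

$500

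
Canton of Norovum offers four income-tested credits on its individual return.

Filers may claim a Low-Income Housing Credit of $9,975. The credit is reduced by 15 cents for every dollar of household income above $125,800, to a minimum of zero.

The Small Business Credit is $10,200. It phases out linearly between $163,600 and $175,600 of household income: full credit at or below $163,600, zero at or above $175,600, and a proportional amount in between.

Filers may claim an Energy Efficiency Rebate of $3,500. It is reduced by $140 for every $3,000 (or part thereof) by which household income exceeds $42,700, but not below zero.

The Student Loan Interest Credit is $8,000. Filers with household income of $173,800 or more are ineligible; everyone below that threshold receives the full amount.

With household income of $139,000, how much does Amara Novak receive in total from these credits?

$26,195

Low-Income Housing Credit: 15% of the $13,200 excess over $125,800 is $1,980; credit = $9,975 − $1,980 = $7,995.
Small Business Credit: $139,000 is at or below the $163,600 threshold, so the full $10,200 applies.
Energy Efficiency Rebate: income exceeds $42,700 by $96,300 → 33 increments × $140 = $4,620 ≥ base, so the credit is $0.
Student Loan Interest Credit: $139,000 is below the $173,800 cutoff, so the full $8,000 applies.
Total: $7,995 + $10,200 + $0 + $8,000 = $26,195.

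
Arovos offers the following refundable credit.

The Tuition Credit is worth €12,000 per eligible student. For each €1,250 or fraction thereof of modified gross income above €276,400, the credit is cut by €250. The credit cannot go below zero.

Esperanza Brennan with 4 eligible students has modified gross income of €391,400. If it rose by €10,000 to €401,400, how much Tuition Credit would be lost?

€2,000

At €391,400 — base = 4 × €12,000 = €48,000. income exceeds €276,400 by €115,000, which is 92 full-or-partial €1,250 increments; reduction = 92 × €250 = €23,000, leaving €25,000.
At €401,400 — base = 4 × €12,000 = €48,000. income exceeds €276,400 by €125,000, which is 100 full-or-partial €1,250 increments; reduction = 100 × €250 = €25,000, leaving €23,000.
Lost: €25,000 − €23,000 = €2,000.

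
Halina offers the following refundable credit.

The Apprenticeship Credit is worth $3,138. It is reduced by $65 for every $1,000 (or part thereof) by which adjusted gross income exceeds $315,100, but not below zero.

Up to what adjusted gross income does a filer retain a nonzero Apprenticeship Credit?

After 48 increments the reduction is 48 × $65 = $3,120, leaving $18; one more increment wipes it out. Increment 48 ends at excess 48 × $1,000 = $48,000, so the highest qualifying income is $315,100 + $48,000 = $363,100.

$363,100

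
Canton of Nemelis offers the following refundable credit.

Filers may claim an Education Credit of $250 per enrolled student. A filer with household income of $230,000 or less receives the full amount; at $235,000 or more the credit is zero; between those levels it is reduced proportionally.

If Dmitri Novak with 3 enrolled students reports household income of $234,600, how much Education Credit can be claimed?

Education Credit: base = 3 × $250 = $750. $234,600 is $4,600 into a $5,000 phase-out range, leaving 400/5,000 of the credit: $750 × 400/5,000 = $60.

$60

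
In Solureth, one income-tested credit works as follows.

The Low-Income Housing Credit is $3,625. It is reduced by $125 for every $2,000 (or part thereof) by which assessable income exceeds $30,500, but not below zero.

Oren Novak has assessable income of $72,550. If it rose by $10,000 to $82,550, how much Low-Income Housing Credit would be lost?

$625

At $72,550 — income exceeds $30,500 by $42,050, which is 22 full-or-partial $2,000 increments; reduction = 22 × $125 = $2,750, leaving $875.
At $82,550 — income exceeds $30,500 by $52,050, which is 27 full-or-partial $2,000 increments; reduction = 27 × $125 = $3,375, leaving $250.
Lost: $875 − $250 = $625.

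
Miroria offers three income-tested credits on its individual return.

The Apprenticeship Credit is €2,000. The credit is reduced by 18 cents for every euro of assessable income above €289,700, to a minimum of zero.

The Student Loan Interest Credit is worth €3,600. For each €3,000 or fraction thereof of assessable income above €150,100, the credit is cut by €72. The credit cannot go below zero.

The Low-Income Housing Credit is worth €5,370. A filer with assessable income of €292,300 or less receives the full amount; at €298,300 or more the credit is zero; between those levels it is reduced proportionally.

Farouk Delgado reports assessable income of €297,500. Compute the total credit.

€1,312

Apprenticeship Credit: 18% of the €7,800 excess over €289,700 is €1,404; credit = €2,000 − €1,404 = €596.
Student Loan Interest Credit: income exceeds €150,100 by €147,400 → 50 increments × €72 = €3,600 ≥ base, so the credit is €0.
Low-Income Housing Credit: €297,500 is €5,200 into a €6,000 phase-out range, leaving 800/6,000 of the credit: €5,370 × 800/6,000 = €716.
Total: €596 + €0 + €716 = €1,312.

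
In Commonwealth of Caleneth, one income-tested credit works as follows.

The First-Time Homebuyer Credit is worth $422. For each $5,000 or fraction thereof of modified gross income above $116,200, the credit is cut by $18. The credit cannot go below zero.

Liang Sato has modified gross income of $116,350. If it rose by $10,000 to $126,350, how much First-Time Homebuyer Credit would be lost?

$36

At $116,350 — income exceeds $116,200 by $150, which is 1 full-or-partial $5,000 increment; reduction = 1 × $18 = $18, leaving $404.
At $126,350 — income exceeds $116,200 by $10,150, which is 3 full-or-partial $5,000 increments; reduction = 3 × $18 = $54, leaving $368.
Lost: $404 − $368 = $36.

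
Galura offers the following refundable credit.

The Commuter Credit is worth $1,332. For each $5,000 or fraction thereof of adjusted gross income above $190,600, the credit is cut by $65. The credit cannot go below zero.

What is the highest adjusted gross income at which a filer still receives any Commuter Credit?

$290,600

After 20 increments the reduction is 20 × $65 = $1,300, leaving $32; one more increment wipes it out. Increment 20 ends at excess 20 × $5,000 = $100,000, so the highest qualifying income is $190,600 + $100,000 = $290,600.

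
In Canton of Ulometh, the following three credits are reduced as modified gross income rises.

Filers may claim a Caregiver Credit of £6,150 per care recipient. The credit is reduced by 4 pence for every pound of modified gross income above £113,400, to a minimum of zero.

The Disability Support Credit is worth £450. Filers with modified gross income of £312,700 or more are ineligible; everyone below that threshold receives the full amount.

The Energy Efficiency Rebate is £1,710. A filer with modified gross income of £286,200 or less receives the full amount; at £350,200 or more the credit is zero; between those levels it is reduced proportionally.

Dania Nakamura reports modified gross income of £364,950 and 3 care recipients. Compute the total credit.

£8,388

Caregiver Credit: base = 3 × £6,150 = £18,450. 4% of the £251,550 excess over £113,400 is £10,062; credit = £18,450 − £10,062 = £8,388.
Disability Support Credit: £364,950 meets or exceeds the £312,700 cutoff, so the credit is £0.
Energy Efficiency Rebate: £364,950 is at or above £350,200, so the credit is £0.
Total: £8,388 + £0 + £0 = £8,388.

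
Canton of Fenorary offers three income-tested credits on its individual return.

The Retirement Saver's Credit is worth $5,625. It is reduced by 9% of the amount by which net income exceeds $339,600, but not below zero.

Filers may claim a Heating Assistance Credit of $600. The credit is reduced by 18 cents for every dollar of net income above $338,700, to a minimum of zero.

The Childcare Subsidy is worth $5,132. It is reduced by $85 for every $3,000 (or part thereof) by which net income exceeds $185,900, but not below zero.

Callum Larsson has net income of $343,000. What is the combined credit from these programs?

Retirement Saver's Credit: 9% of the $3,400 excess over $339,600 is $306; credit = $5,625 − $306 = $5,319.
Heating Assistance Credit: 18% of the $4,300 excess over $338,700 is $774 ≥ base, so the credit is $0.
Childcare Subsidy: income exceeds $185,900 by $157,100, which is 53 full-or-partial $3,000 increments; reduction = 53 × $85 = $4,505, leaving $627.
Total: $5,319 + $0 + $627 = $5,946.

$5,946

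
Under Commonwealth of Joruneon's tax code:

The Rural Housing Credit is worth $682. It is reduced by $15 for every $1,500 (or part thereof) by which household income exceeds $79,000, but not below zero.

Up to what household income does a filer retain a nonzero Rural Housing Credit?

$146,500

After 45 increments the reduction is 45 × $15 = $675, leaving $7; one more increment wipes it out. Increment 45 ends at excess 45 × $1,500 = $67,500, so the highest qualifying income is $79,000 + $67,500 = $146,500.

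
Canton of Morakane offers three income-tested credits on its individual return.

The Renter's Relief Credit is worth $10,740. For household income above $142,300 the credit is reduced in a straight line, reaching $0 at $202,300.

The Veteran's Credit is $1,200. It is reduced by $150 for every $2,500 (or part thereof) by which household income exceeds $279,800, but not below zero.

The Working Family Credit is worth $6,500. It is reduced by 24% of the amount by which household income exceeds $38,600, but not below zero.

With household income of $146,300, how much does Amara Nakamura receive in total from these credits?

$11,224

Renter's Relief Credit: $146,300 is $4,000 into a $60,000 phase-out range, leaving 56,000/60,000 of the credit: $10,740 × 56,000/60,000 = $10,024.
Veteran's Credit: $146,300 is at or below the $279,800 threshold, so the full $1,200 applies.
Working Family Credit: 24% of the $107,700 excess over $38,600 is $25,848 ≥ base, so the credit is $0.
Total: $10,024 + $1,200 + $0 = $11,224.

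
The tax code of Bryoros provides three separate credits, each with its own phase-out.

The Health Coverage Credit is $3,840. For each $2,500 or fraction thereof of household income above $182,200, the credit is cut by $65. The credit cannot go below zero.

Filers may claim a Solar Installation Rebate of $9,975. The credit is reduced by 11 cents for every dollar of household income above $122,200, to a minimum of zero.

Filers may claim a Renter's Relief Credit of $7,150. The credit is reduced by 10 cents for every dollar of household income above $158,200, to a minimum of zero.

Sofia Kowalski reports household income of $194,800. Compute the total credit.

Health Coverage Credit: income exceeds $182,200 by $12,600, which is 6 full-or-partial $2,500 increments; reduction = 6 × $65 = $390, leaving $3,450.
Solar Installation Rebate: 11% of the $72,600 excess over $122,200 is $7,986; credit = $9,975 − $7,986 = $1,989.
Renter's Relief Credit: 10% of the $36,600 excess over $158,200 is $3,660; credit = $7,150 − $3,660 = $3,490.
Total: $3,450 + $1,989 + $3,490 = $8,929.

$8,929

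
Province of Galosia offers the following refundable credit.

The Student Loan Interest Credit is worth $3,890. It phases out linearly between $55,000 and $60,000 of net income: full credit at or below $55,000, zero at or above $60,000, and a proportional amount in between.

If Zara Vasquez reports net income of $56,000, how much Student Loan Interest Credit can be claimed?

Student Loan Interest Credit: $56,000 is $1,000 into a $5,000 phase-out range, leaving 4,000/5,000 of the credit: $3,890 × 4,000/5,000 = $3,112.

$3,112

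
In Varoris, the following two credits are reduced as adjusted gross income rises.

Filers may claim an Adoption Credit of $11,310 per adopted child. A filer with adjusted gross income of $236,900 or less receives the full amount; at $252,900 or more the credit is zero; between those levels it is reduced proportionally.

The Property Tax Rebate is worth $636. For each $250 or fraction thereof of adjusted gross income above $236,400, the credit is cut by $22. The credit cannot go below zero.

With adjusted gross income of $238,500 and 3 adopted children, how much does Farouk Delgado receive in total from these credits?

Adoption Credit: base = 3 × $11,310 = $33,930. $238,500 is $1,600 into a $16,000 phase-out range, leaving 14,400/16,000 of the credit: $33,930 × 14,400/16,000 = $30,537.
Property Tax Rebate: income exceeds $236,400 by $2,100, which is 9 full-or-partial $250 increments; reduction = 9 × $22 = $198, leaving $438.
Total: $30,537 + $438 = $30,975.

$30,975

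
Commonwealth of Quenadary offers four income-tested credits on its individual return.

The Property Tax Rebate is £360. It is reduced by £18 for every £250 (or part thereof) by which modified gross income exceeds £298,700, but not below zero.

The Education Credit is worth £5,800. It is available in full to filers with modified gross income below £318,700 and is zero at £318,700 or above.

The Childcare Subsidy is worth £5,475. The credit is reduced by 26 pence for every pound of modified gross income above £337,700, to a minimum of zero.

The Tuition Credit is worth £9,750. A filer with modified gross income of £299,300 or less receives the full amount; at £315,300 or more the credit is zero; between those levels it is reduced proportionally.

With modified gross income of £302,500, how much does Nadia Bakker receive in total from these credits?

£19,147

Property Tax Rebate: income exceeds £298,700 by £3,800, which is 16 full-or-partial £250 increments; reduction = 16 × £18 = £288, leaving £72.
Education Credit: £302,500 is below the £318,700 cutoff, so the full £5,800 applies.
Childcare Subsidy: £302,500 is at or below the £337,700 threshold, so the full £5,475 applies.
Tuition Credit: £302,500 is £3,200 into a £16,000 phase-out range, leaving 12,800/16,000 of the credit: £9,750 × 12,800/16,000 = £7,800.
Total: £72 + £5,800 + £5,475 + £7,800 = £19,147.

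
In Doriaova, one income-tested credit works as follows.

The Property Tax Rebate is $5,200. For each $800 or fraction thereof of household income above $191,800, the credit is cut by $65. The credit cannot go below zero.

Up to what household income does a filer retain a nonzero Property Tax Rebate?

After 79 increments the reduction is 79 × $65 = $5,135, leaving $65; one more increment wipes it out. Increment 79 ends at excess 79 × $800 = $63,200, so the highest qualifying income is $191,800 + $63,200 = $255,000.

$255,000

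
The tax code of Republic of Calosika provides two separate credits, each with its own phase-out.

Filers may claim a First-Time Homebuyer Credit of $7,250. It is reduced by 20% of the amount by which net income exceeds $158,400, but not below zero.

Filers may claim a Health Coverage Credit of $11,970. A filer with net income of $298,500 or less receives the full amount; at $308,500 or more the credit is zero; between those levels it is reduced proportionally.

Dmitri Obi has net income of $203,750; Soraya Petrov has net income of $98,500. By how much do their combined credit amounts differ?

$7,250

Dmitri ($203,750): First-Time Homebuyer Credit: 20% of the $45,350 excess over $158,400 is $9,070 ≥ base, so the credit is $0. Health Coverage Credit: $203,750 is at or below the $298,500 threshold, so the full $11,970 applies. total $0 + $11,970 = $11,970
Soraya ($98,500): First-Time Homebuyer Credit: $98,500 is at or below the $158,400 threshold, so the full $7,250 applies. Health Coverage Credit: $98,500 is at or below the $298,500 threshold, so the full $11,970 applies. total $7,250 + $11,970 = $19,220
Difference: |$11,970 − $19,220| = $7,250.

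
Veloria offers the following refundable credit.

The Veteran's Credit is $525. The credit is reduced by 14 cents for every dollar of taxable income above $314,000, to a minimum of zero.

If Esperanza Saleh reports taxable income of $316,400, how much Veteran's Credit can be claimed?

Veteran's Credit: 14% of the $2,400 excess over $314,000 is $336; credit = $525 − $336 = $189.

$189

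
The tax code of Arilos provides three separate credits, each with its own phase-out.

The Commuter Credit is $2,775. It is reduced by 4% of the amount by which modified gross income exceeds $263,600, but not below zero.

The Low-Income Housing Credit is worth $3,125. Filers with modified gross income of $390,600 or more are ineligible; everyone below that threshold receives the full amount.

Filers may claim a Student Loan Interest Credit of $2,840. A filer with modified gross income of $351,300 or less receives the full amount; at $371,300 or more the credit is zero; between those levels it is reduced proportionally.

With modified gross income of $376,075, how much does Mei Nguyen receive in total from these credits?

$3,125

Commuter Credit: 4% of the $112,475 excess over $263,600 is $4,499 ≥ base, so the credit is $0.
Low-Income Housing Credit: $376,075 is below the $390,600 cutoff, so the full $3,125 applies.
Student Loan Interest Credit: $376,075 is at or above $371,300, so the credit is $0.
Total: $0 + $3,125 + $0 = $3,125.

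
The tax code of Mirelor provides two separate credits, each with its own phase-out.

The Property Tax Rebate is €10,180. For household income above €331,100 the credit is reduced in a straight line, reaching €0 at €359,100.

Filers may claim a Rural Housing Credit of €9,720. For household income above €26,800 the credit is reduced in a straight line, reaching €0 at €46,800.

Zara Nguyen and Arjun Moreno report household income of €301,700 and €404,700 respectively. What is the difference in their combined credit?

€10,180

Zara (€301,700): Property Tax Rebate: €301,700 is at or below the €331,100 threshold, so the full €10,180 applies. Rural Housing Credit: €301,700 is at or above €46,800, so the credit is €0. total €10,180 + €0 = €10,180
Arjun (€404,700): Property Tax Rebate: €404,700 is at or above €359,100, so the credit is €0. Rural Housing Credit: €404,700 is at or above €46,800, so the credit is €0. total €0 + €0 = €0
Difference: |€10,180 − €0| = €10,180.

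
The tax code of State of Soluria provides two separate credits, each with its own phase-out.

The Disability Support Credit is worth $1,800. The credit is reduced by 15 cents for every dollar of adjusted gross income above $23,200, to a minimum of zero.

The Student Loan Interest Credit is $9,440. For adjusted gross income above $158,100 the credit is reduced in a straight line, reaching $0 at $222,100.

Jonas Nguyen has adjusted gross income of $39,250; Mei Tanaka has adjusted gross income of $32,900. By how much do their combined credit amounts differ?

Jonas ($39,250): Disability Support Credit: 15% of the $16,050 excess over $23,200 is $2,407.50 ≥ base, so the credit is $0. Student Loan Interest Credit: $39,250 is at or below the $158,100 threshold, so the full $9,440 applies. total $0 + $9,440 = $9,440
Mei ($32,900): Disability Support Credit: 15% of the $9,700 excess over $23,200 is $1,455; credit = $1,800 − $1,455 = $345. Student Loan Interest Credit: $32,900 is at or below the $158,100 threshold, so the full $9,440 applies. total $345 + $9,440 = $9,785
Difference: |$9,440 − $9,785| = $345.

$345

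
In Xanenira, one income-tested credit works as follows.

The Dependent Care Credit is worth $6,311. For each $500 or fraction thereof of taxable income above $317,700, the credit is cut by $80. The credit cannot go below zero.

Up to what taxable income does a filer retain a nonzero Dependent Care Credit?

After 78 increments the reduction is 78 × $80 = $6,240, leaving $71; one more increment wipes it out. Increment 78 ends at excess 78 × $500 = $39,000, so the highest qualifying income is $317,700 + $39,000 = $356,700.

$356,700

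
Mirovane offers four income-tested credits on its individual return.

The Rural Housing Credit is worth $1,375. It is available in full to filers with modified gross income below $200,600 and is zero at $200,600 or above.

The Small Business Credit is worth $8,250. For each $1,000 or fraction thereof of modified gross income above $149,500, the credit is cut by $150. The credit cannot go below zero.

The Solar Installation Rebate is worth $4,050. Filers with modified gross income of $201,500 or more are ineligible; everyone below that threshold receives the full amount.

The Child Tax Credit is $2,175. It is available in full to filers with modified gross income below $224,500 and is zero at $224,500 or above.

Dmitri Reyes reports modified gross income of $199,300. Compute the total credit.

Rural Housing Credit: $199,300 is below the $200,600 cutoff, so the full $1,375 applies.
Small Business Credit: income exceeds $149,500 by $49,800, which is 50 full-or-partial $1,000 increments; reduction = 50 × $150 = $7,500, leaving $750.
Solar Installation Rebate: $199,300 is below the $201,500 cutoff, so the full $4,050 applies.
Child Tax Credit: $199,300 is below the $224,500 cutoff, so the full $2,175 applies.
Total: $1,375 + $750 + $4,050 + $2,175 = $8,350.

$8,350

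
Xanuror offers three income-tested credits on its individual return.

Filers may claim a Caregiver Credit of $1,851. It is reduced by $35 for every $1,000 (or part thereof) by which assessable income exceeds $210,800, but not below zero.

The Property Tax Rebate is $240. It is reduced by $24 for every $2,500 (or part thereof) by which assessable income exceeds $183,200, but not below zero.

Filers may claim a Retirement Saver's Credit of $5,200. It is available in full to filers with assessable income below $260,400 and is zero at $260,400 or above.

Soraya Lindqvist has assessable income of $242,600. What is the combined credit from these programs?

$5,931

Caregiver Credit: income exceeds $210,800 by $31,800, which is 32 full-or-partial $1,000 increments; reduction = 32 × $35 = $1,120, leaving $731.
Property Tax Rebate: income exceeds $183,200 by $59,400 → 24 increments × $24 = $576 ≥ base, so the credit is $0.
Retirement Saver's Credit: $242,600 is below the $260,400 cutoff, so the full $5,200 applies.
Total: $731 + $0 + $5,200 = $5,931.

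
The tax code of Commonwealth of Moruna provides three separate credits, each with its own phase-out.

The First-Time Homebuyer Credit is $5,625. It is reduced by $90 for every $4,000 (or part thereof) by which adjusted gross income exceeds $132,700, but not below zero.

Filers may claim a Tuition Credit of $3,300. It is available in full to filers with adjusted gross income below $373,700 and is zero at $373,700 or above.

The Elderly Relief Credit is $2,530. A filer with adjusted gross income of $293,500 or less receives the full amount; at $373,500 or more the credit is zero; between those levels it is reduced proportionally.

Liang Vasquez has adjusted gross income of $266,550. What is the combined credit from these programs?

$8,395

First-Time Homebuyer Credit: income exceeds $132,700 by $133,850, which is 34 full-or-partial $4,000 increments; reduction = 34 × $90 = $3,060, leaving $2,565.
Tuition Credit: $266,550 is below the $373,700 cutoff, so the full $3,300 applies.
Elderly Relief Credit: $266,550 is at or below the $293,500 threshold, so the full $2,530 applies.
Total: $2,565 + $3,300 + $2,530 = $8,395.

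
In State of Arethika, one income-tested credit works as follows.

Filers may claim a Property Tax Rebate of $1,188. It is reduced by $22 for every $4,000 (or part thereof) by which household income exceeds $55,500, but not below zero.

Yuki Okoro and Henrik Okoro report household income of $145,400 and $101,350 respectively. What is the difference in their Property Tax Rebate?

$242

Yuki ($145,400): Property Tax Rebate: income exceeds $55,500 by $89,900, which is 23 full-or-partial $4,000 increments; reduction = 23 × $22 = $506, leaving $682.
Henrik ($101,350): Property Tax Rebate: income exceeds $55,500 by $45,850, which is 12 full-or-partial $4,000 increments; reduction = 12 × $22 = $264, leaving $924.
Difference: |$682 − $924| = $242.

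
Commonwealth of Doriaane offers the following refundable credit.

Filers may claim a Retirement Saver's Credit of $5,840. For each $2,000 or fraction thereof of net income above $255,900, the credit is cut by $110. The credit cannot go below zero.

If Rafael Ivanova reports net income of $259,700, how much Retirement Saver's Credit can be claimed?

Retirement Saver's Credit: income exceeds $255,900 by $3,800, which is 2 full-or-partial $2,000 increments; reduction = 2 × $110 = $220, leaving $5,620.

$5,620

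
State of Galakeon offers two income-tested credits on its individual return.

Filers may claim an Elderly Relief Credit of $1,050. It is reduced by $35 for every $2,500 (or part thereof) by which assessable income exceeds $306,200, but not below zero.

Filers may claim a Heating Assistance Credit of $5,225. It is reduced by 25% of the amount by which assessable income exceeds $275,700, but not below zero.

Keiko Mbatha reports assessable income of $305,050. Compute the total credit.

Elderly Relief Credit: $305,050 is at or below the $306,200 threshold, so the full $1,050 applies.
Heating Assistance Credit: 25% of the $29,350 excess over $275,700 is $7,337.50 ≥ base, so the credit is $0.
Total: $1,050 + $0 = $1,050.

$1,050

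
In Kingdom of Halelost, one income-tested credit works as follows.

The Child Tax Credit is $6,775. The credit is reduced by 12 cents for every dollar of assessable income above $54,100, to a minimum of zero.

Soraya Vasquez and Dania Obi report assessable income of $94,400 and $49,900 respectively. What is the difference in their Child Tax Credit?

Soraya ($94,400): Child Tax Credit: 12% of the $40,300 excess over $54,100 is $4,836; credit = $6,775 − $4,836 = $1,939.
Dania ($49,900): Child Tax Credit: $49,900 is at or below the $54,100 threshold, so the full $6,775 applies.
Difference: |$1,939 − $6,775| = $4,836.

$4,836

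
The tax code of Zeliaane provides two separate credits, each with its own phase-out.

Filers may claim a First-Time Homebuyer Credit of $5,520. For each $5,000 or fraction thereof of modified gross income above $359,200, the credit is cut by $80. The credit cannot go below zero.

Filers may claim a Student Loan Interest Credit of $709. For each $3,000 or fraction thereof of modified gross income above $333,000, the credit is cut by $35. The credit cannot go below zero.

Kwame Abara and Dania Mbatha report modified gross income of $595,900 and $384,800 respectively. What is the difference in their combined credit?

$3,439

Kwame ($595,900): First-Time Homebuyer Credit: income exceeds $359,200 by $236,700, which is 48 full-or-partial $5,000 increments; reduction = 48 × $80 = $3,840, leaving $1,680. Student Loan Interest Credit: income exceeds $333,000 by $262,900 → 88 increments × $35 = $3,080 ≥ base, so the credit is $0. total $1,680 + $0 = $1,680
Dania ($384,800): First-Time Homebuyer Credit: income exceeds $359,200 by $25,600, which is 6 full-or-partial $5,000 increments; reduction = 6 × $80 = $480, leaving $5,040. Student Loan Interest Credit: income exceeds $333,000 by $51,800, which is 18 full-or-partial $3,000 increments; reduction = 18 × $35 = $630, leaving $79. total $5,040 + $79 = $5,119
Difference: |$1,680 − $5,119| = $3,439.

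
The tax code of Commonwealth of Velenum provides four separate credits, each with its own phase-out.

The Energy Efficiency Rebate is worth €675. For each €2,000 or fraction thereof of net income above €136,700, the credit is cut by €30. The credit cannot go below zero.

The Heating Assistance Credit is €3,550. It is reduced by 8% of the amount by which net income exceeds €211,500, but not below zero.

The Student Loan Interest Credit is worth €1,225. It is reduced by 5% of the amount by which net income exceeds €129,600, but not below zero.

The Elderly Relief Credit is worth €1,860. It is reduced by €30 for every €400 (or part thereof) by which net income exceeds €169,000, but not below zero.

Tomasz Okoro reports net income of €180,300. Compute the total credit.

Energy Efficiency Rebate: income exceeds €136,700 by €43,600, which is 22 full-or-partial €2,000 increments; reduction = 22 × €30 = €660, leaving €15.
Heating Assistance Credit: €180,300 is at or below the €211,500 threshold, so the full €3,550 applies.
Student Loan Interest Credit: 5% of the €50,700 excess over €129,600 is €2,535 ≥ base, so the credit is €0.
Elderly Relief Credit: income exceeds €169,000 by €11,300, which is 29 full-or-partial €400 increments; reduction = 29 × €30 = €870, leaving €990.
Total: €15 + €3,550 + €0 + €990 = €4,555.

€4,555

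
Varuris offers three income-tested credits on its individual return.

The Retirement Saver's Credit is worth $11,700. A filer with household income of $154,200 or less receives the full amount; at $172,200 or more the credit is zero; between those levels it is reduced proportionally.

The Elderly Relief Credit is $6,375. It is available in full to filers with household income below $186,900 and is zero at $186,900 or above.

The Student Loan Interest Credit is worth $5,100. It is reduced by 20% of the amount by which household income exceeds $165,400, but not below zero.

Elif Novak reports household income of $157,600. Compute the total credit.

Retirement Saver's Credit: $157,600 is $3,400 into a $18,000 phase-out range, leaving 14,600/18,000 of the credit: $11,700 × 14,600/18,000 = $9,490.
Elderly Relief Credit: $157,600 is below the $186,900 cutoff, so the full $6,375 applies.
Student Loan Interest Credit: $157,600 is at or below the $165,400 threshold, so the full $5,100 applies.
Total: $9,490 + $6,375 + $5,100 = $20,965.

$20,965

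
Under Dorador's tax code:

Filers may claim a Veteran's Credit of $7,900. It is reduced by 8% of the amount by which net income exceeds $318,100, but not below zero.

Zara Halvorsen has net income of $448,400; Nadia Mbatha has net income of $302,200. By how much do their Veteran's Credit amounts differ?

Zara ($448,400): Veteran's Credit: 8% of the $130,300 excess over $318,100 is $10,424 ≥ base, so the credit is $0.
Nadia ($302,200): Veteran's Credit: $302,200 is at or below the $318,100 threshold, so the full $7,900 applies.
Difference: |$0 − $7,900| = $7,900.

$7,900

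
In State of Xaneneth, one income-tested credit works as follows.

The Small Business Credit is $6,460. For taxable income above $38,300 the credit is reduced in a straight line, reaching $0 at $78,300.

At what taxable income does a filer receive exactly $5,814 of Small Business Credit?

$5,814 is 5,814/6,460 of the full $6,460, so 646/6,460 of the $40,000 range has been used: income = $38,300 + $40,000 × 646/6,460 = $42,300.

$42,300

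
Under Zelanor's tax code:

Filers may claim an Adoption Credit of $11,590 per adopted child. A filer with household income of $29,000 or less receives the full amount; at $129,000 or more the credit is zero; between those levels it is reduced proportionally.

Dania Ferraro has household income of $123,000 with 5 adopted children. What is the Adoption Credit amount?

Adoption Credit: base = 5 × $11,590 = $57,950. $123,000 is $94,000 into a $100,000 phase-out range, leaving 6,000/100,000 of the credit: $57,950 × 6,000/100,000 = $3,477.

$3,477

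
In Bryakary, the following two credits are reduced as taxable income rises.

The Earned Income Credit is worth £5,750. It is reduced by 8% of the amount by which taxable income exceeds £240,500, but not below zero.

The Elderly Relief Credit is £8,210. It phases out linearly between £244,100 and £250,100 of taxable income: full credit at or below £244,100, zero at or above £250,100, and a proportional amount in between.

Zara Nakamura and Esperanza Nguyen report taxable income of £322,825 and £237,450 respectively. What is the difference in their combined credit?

£13,960

Zara (£322,825): Earned Income Credit: 8% of the £82,325 excess over £240,500 is £6,586 ≥ base, so the credit is £0. Elderly Relief Credit: £322,825 is at or above £250,100, so the credit is £0. total £0 + £0 = £0
Esperanza (£237,450): Earned Income Credit: £237,450 is at or below the £240,500 threshold, so the full £5,750 applies. Elderly Relief Credit: £237,450 is at or below the £244,100 threshold, so the full £8,210 applies. total £5,750 + £8,210 = £13,960
Difference: |£0 − £13,960| = £13,960.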